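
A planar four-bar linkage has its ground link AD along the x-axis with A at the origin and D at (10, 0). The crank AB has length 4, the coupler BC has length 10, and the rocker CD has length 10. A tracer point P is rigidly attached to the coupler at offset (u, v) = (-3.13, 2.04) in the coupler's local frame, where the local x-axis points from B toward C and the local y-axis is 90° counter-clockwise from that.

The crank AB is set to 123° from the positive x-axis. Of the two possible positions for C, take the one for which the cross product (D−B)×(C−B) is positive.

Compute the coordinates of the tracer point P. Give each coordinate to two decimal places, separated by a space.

A=(0,0), D=(10.00,0)
B = A + 4.00·(cos123°, sin123°) = (-2.1786, 3.3547)
|BD| = 12.6321
circle(B,10.00) ∩ circle(D,10.00): a=6.3161, h=7.7529
  candidates: C₊=(5.9696,9.1518) cross=97.936; C₋=(1.8518,-5.7972) cross=-97.936
  mode + wants cross > 0 → take C=(5.9696,9.1518) (cross=97.936)
ex = (C−B)/|BC| = (0.8148,0.5797); ey = (-0.5797,0.8148)
P = B + -3.13·ex + 2.04·ey = (-5.9116,3.2024)

-5.91 3.20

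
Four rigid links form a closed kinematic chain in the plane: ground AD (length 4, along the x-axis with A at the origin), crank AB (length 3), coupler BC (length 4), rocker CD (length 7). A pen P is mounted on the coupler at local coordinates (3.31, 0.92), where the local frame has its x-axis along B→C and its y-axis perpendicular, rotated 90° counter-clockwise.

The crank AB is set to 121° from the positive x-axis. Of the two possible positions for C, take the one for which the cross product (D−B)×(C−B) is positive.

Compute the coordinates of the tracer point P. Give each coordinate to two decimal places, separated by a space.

A=(0,0), D=(4.00,0)
B = A + 3.00·(cos121°, sin121°) = (-1.5451, 2.5715)
|BD| = 6.1124
circle(B,4.00) ∩ circle(D,7.00): a=0.3567, h=3.9841
  candidates: C₊=(0.4546,6.0358) cross=24.352; C₋=(-2.8976,-1.1929) cross=-24.352
  mode + wants cross > 0 → take C=(0.4546,6.0358) (cross=24.352)
ex = (C−B)/|BC| = (0.4999,0.8661); ey = (-0.8661,0.4999)
P = B + 3.31·ex + 0.92·ey = (-0.6871,5.8981)

-0.69 5.90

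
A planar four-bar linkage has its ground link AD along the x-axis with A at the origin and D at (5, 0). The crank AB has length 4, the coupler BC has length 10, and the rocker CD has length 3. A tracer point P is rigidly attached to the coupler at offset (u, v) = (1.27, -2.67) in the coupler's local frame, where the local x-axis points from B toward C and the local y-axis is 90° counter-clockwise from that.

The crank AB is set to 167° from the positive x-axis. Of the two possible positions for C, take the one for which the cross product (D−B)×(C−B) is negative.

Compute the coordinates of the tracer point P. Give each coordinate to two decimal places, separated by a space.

-3.76 -2.05

A=(0,0), D=(5.00,0)
B = A + 4.00·(cos167°, sin167°) = (-3.8975, 0.8998)
|BD| = 8.9429
circle(B,10.00) ∩ circle(D,3.00): a=9.5593, h=2.9360
  candidates: C₊=(5.9087,2.8591) cross=26.256; C₋=(5.3179,-2.9831) cross=-26.256
  mode - wants cross < 0 → take C=(5.3179,-2.9831) (cross=-26.256)
ex = (C−B)/|BC| = (0.9215,-0.3883); ey = (0.3883,0.9215)
P = B + 1.27·ex + -2.67·ey = (-3.7639,-2.0538)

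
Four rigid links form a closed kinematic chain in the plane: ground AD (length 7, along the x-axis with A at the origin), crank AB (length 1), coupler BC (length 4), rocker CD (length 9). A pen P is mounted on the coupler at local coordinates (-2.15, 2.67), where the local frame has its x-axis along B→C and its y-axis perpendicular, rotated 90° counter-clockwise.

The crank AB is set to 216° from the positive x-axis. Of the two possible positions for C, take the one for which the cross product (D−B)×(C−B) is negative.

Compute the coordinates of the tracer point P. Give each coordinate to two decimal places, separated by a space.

1.83 1.61

A=(0,0), D=(7.00,0)
B = A + 1.00·(cos216°, sin216°) = (-0.8090, -0.5878)
|BD| = 7.8311
circle(B,4.00) ∩ circle(D,9.00): a=-0.2346, h=3.9931
  candidates: C₊=(-1.3426,3.3765) cross=31.271; C₋=(-0.7432,-4.5872) cross=-31.271
  mode - wants cross < 0 → take C=(-0.7432,-4.5872) (cross=-31.271)
ex = (C−B)/|BC| = (0.0165,-0.9999); ey = (0.9999,0.0165)
P = B + -2.15·ex + 2.67·ey = (1.8252,1.6059)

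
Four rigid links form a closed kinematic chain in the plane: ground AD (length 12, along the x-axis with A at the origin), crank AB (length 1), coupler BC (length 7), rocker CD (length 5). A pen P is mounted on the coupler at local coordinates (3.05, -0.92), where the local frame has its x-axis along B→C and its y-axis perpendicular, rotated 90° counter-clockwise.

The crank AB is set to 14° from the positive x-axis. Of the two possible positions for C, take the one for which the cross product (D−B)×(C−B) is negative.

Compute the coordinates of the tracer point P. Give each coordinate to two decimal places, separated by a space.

A=(0,0), D=(12.00,0)
B = A + 1.00·(cos14°, sin14°) = (0.9703, 0.2419)
|BD| = 11.0324
circle(B,7.00) ∩ circle(D,5.00): a=6.6039, h=2.3213
  candidates: C₊=(7.6235,2.4179) cross=25.610; C₋=(7.5217,-2.2237) cross=-25.610
  mode - wants cross < 0 → take C=(7.5217,-2.2237) (cross=-25.610)
ex = (C−B)/|BC| = (0.9359,-0.3522); ey = (0.3522,0.9359)
P = B + 3.05·ex + -0.92·ey = (3.5008,-1.6934)

3.50 -1.69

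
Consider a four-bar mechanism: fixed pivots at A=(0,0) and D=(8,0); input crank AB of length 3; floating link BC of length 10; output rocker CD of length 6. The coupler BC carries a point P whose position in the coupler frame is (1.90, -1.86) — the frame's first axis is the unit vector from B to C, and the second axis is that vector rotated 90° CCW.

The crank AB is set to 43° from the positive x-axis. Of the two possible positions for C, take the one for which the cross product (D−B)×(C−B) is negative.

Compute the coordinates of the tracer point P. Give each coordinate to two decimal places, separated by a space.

1.83 -0.59

A=(0,0), D=(8.00,0)
B = A + 3.00·(cos43°, sin43°) = (2.1941, 2.0460)
|BD| = 6.1559
circle(B,10.00) ∩ circle(D,6.00): a=8.2762, h=5.6129
  candidates: C₊=(11.8653,4.5891) cross=34.552; C₋=(8.1343,-5.9985) cross=-34.552
  mode - wants cross < 0 → take C=(8.1343,-5.9985) (cross=-34.552)
ex = (C−B)/|BC| = (0.5940,-0.8044); ey = (0.8044,0.5940)
P = B + 1.90·ex + -1.86·ey = (1.8264,-0.5873)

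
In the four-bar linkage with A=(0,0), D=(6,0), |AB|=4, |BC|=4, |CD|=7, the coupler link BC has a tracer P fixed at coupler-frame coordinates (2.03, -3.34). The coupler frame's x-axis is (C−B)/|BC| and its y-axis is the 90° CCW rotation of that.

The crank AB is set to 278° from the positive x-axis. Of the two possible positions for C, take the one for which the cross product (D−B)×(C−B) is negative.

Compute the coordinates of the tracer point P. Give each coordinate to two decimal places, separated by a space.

A=(0,0), D=(6.00,0)
B = A + 4.00·(cos278°, sin278°) = (0.5567, -3.9611)
|BD| = 6.7320
circle(B,4.00) ∩ circle(D,7.00): a=0.9150, h=3.8939
  candidates: C₊=(-0.9946,-0.2741) cross=26.214; C₋=(3.5877,-6.5712) cross=-26.214
  mode - wants cross < 0 → take C=(3.5877,-6.5712) (cross=-26.214)
ex = (C−B)/|BC| = (0.7578,-0.6525); ey = (0.6525,0.7578)
P = B + 2.03·ex + -3.34·ey = (-0.0845,-7.8166)

-0.08 -7.82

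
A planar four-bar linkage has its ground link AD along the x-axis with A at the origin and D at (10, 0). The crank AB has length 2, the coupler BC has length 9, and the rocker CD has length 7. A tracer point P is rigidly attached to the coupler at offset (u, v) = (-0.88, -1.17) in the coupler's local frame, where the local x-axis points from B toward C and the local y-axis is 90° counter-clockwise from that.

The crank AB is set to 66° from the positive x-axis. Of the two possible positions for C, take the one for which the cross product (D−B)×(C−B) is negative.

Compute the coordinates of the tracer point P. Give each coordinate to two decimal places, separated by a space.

A=(0,0), D=(10.00,0)
B = A + 2.00·(cos66°, sin66°) = (0.8135, 1.8271)
|BD| = 9.3665
circle(B,9.00) ∩ circle(D,7.00): a=6.3915, h=6.3364
  candidates: C₊=(8.3182,6.7950) cross=59.349; C₋=(5.8461,-5.6343) cross=-59.349
  mode - wants cross < 0 → take C=(5.8461,-5.6343) (cross=-59.349)
ex = (C−B)/|BC| = (0.5592,-0.8290); ey = (0.8290,0.5592)
P = B + -0.88·ex + -1.17·ey = (-0.6486,1.9024)

-0.65 1.90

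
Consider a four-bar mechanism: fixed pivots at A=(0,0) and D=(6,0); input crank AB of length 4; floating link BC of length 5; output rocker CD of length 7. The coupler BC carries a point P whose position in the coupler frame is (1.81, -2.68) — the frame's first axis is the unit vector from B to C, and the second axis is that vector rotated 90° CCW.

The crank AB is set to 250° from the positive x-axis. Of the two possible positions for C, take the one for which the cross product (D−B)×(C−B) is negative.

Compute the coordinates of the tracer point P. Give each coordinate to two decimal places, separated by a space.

-1.17 -6.99

A=(0,0), D=(6.00,0)
B = A + 4.00·(cos250°, sin250°) = (-1.3681, -3.7588)
|BD| = 8.2715
circle(B,5.00) ∩ circle(D,7.00): a=2.6850, h=4.2179
  candidates: C₊=(-0.8931,1.2186) cross=34.889; C₋=(2.9404,-6.2959) cross=-34.889
  mode - wants cross < 0 → take C=(2.9404,-6.2959) (cross=-34.889)
ex = (C−B)/|BC| = (0.8617,-0.5074); ey = (0.5074,0.8617)
P = B + 1.81·ex + -2.68·ey = (-1.1683,-6.9866)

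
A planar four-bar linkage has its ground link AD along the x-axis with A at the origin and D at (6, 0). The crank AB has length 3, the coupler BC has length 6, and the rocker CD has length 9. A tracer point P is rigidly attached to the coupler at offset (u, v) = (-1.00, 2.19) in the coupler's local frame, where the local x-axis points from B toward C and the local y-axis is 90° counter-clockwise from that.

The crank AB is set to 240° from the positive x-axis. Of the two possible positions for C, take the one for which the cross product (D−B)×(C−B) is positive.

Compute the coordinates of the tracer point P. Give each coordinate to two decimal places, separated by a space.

A=(0,0), D=(6.00,0)
B = A + 3.00·(cos240°, sin240°) = (-1.5000, -2.5981)
|BD| = 7.9373
circle(B,6.00) ∩ circle(D,9.00): a=1.1339, h=5.8919
  candidates: C₊=(-2.3571,3.3404) cross=46.765; C₋=(1.5000,-7.7942) cross=-46.765
  mode + wants cross > 0 → take C=(-2.3571,3.3404) (cross=46.765)
ex = (C−B)/|BC| = (-0.1429,0.9897); ey = (-0.9897,-0.1429)
P = B + -1.00·ex + 2.19·ey = (-3.5247,-3.9007)

-3.52 -3.90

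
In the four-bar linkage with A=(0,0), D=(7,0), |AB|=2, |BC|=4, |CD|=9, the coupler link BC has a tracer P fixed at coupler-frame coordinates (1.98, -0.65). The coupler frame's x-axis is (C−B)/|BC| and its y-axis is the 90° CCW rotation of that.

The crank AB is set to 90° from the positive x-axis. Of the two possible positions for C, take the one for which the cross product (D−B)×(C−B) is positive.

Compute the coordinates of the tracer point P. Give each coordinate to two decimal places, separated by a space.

A=(0,0), D=(7.00,0)
B = A + 2.00·(cos90°, sin90°) = (0.0000, 2.0000)
|BD| = 7.2801
circle(B,4.00) ∩ circle(D,9.00): a=-0.8242, h=3.9142
  candidates: C₊=(0.2829,5.9900) cross=28.496; C₋=(-1.8678,-1.5372) cross=-28.496
  mode + wants cross > 0 → take C=(0.2829,5.9900) (cross=28.496)
ex = (C−B)/|BC| = (0.0707,0.9975); ey = (-0.9975,0.0707)
P = B + 1.98·ex + -0.65·ey = (0.7884,3.9291)

0.79 3.93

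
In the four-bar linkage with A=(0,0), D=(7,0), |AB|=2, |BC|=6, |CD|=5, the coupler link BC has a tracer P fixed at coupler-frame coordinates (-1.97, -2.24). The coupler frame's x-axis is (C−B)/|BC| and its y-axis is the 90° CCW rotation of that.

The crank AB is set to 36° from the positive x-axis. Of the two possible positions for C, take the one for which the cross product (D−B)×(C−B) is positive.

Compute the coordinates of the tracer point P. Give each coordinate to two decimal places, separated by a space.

A=(0,0), D=(7.00,0)
B = A + 2.00·(cos36°, sin36°) = (1.6180, 1.1756)
|BD| = 5.5089
circle(B,6.00) ∩ circle(D,5.00): a=3.7528, h=4.6815
  candidates: C₊=(6.2834,4.9484) cross=25.790; C₋=(4.2854,-4.1989) cross=-25.790
  mode + wants cross > 0 → take C=(6.2834,4.9484) (cross=25.790)
ex = (C−B)/|BC| = (0.7776,0.6288); ey = (-0.6288,0.7776)
P = B + -1.97·ex + -2.24·ey = (1.4947,-1.8049)

1.49 -1.80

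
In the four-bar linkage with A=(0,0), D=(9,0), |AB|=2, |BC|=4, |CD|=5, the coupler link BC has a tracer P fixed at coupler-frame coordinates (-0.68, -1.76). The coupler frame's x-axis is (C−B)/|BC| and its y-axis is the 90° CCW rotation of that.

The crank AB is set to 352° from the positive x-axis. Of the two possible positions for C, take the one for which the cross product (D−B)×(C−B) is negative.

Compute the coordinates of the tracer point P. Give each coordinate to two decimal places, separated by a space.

A=(0,0), D=(9.00,0)
B = A + 2.00·(cos352°, sin352°) = (1.9805, -0.2783)
|BD| = 7.0250
circle(B,4.00) ∩ circle(D,5.00): a=2.8719, h=2.7843
  candidates: C₊=(4.7399,2.6175) cross=19.559; C₋=(4.9605,-2.9466) cross=-19.559
  mode - wants cross < 0 → take C=(4.9605,-2.9466) (cross=-19.559)
ex = (C−B)/|BC| = (0.7450,-0.6671); ey = (0.6671,0.7450)
P = B + -0.68·ex + -1.76·ey = (0.2999,-1.1359)

0.30 -1.14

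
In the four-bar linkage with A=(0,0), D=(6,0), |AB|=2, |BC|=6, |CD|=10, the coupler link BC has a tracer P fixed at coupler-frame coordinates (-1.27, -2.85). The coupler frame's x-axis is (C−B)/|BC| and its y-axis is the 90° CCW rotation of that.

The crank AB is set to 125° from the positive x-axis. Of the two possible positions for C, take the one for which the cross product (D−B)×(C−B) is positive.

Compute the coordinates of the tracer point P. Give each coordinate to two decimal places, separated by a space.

A=(0,0), D=(6.00,0)
B = A + 2.00·(cos125°, sin125°) = (-1.1472, 1.6383)
|BD| = 7.3325
circle(B,6.00) ∩ circle(D,10.00): a=-0.6979, h=5.9593
  candidates: C₊=(-0.4959,7.6029) cross=43.697; C₋=(-3.1589,-4.0144) cross=-43.697
  mode + wants cross > 0 → take C=(-0.4959,7.6029) (cross=43.697)
ex = (C−B)/|BC| = (0.1085,0.9941); ey = (-0.9941,0.1085)
P = B + -1.27·ex + -2.85·ey = (1.5482,0.0665)

1.55 0.07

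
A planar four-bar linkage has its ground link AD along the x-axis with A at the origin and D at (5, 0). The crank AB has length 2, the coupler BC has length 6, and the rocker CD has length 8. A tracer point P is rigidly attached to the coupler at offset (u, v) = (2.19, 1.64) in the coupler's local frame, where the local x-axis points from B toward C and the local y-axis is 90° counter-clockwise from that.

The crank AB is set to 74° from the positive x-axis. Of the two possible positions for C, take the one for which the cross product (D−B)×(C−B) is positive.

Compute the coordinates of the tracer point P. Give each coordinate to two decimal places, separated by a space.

-0.29 4.53

A=(0,0), D=(5.00,0)
B = A + 2.00·(cos74°, sin74°) = (0.5513, 1.9225)
|BD| = 4.8464
circle(B,6.00) ∩ circle(D,8.00): a=-0.4656, h=5.9819
  candidates: C₊=(2.4969,7.5983) cross=28.991; C₋=(-2.2491,-3.3839) cross=-28.991
  mode + wants cross > 0 → take C=(2.4969,7.5983) (cross=28.991)
ex = (C−B)/|BC| = (0.3243,0.9460); ey = (-0.9460,0.3243)
P = B + 2.19·ex + 1.64·ey = (-0.2900,4.5260)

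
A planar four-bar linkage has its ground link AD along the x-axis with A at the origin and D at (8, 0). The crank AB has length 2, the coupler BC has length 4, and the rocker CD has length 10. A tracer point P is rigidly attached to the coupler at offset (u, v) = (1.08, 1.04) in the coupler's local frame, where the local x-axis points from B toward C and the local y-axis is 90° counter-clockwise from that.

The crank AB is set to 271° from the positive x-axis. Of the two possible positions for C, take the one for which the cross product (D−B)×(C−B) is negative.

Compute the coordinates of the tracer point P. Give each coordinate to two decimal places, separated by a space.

A=(0,0), D=(8.00,0)
B = A + 2.00·(cos271°, sin271°) = (0.0349, -1.9997)
|BD| = 8.2123
circle(B,4.00) ∩ circle(D,10.00): a=-1.0082, h=3.8709
  candidates: C₊=(-1.8855,1.5092) cross=31.789; C₋=(-0.0003,-5.9995) cross=-31.789
  mode - wants cross < 0 → take C=(-0.0003,-5.9995) (cross=-31.789)
ex = (C−B)/|BC| = (-0.0088,-1.0000); ey = (1.0000,-0.0088)
P = B + 1.08·ex + 1.04·ey = (1.0653,-3.0888)

1.07 -3.09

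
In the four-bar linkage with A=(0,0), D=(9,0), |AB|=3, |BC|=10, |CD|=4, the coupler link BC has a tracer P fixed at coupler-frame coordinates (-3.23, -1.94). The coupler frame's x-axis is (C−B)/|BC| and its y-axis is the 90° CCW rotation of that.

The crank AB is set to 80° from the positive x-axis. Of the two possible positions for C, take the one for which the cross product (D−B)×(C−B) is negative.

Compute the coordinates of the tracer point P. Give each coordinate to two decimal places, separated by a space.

-3.17 3.72

A=(0,0), D=(9.00,0)
B = A + 3.00·(cos80°, sin80°) = (0.5209, 2.9544)
|BD| = 8.9790
circle(B,10.00) ∩ circle(D,4.00): a=9.1671, h=3.9956
  candidates: C₊=(10.4923,3.7112) cross=35.876; C₋=(7.8629,-3.8350) cross=-35.876
  mode - wants cross < 0 → take C=(7.8629,-3.8350) (cross=-35.876)
ex = (C−B)/|BC| = (0.7342,-0.6789); ey = (0.6789,0.7342)
P = B + -3.23·ex + -1.94·ey = (-3.1676,3.7231)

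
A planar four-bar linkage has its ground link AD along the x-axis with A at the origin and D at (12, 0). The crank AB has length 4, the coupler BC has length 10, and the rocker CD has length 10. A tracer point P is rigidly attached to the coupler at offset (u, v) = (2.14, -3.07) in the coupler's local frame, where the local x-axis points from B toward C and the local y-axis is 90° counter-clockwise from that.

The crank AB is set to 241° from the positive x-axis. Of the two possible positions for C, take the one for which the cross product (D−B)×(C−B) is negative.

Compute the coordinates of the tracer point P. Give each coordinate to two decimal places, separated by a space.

-1.62 -7.23

A=(0,0), D=(12.00,0)
B = A + 4.00·(cos241°, sin241°) = (-1.9392, -3.4985)
|BD| = 14.3716
circle(B,10.00) ∩ circle(D,10.00): a=7.1858, h=6.9545
  candidates: C₊=(3.3375,4.9960) cross=99.946; C₋=(6.7233,-8.4945) cross=-99.946
  mode - wants cross < 0 → take C=(6.7233,-8.4945) (cross=-99.946)
ex = (C−B)/|BC| = (0.8663,-0.4996); ey = (0.4996,0.8663)
P = B + 2.14·ex + -3.07·ey = (-1.6192,-7.2270)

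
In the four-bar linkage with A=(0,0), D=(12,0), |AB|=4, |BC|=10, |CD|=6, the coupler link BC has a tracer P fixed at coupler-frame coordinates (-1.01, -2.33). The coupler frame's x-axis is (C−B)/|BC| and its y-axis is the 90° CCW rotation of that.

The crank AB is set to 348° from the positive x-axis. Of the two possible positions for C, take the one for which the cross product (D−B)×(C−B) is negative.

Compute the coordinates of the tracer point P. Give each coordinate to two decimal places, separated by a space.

1.85 -2.31

A=(0,0), D=(12.00,0)
B = A + 4.00·(cos348°, sin348°) = (3.9126, -0.8316)
|BD| = 8.1301
circle(B,10.00) ∩ circle(D,6.00): a=8.0010, h=5.9986
  candidates: C₊=(11.2580,5.9539) cross=48.769; C₋=(12.4853,-5.9803) cross=-48.769
  mode - wants cross < 0 → take C=(12.4853,-5.9803) (cross=-48.769)
ex = (C−B)/|BC| = (0.8573,-0.5149); ey = (0.5149,0.8573)
P = B + -1.01·ex + -2.33·ey = (1.8471,-2.3091)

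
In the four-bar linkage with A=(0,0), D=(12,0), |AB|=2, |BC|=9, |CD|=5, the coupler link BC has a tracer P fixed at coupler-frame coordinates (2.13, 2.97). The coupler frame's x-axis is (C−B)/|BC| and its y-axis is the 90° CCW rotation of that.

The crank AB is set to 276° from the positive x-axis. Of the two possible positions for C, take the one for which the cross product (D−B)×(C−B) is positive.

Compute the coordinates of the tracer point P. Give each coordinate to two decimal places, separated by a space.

0.44 1.66

A=(0,0), D=(12.00,0)
B = A + 2.00·(cos276°, sin276°) = (0.2091, -1.9890)
|BD| = 11.9575
circle(B,9.00) ∩ circle(D,5.00): a=8.3204, h=3.4309
  candidates: C₊=(7.8428,2.7781) cross=41.025; C₋=(8.9842,-3.9881) cross=-41.025
  mode + wants cross > 0 → take C=(7.8428,2.7781) (cross=41.025)
ex = (C−B)/|BC| = (0.8482,0.5297); ey = (-0.5297,0.8482)
P = B + 2.13·ex + 2.97·ey = (0.4426,1.6583)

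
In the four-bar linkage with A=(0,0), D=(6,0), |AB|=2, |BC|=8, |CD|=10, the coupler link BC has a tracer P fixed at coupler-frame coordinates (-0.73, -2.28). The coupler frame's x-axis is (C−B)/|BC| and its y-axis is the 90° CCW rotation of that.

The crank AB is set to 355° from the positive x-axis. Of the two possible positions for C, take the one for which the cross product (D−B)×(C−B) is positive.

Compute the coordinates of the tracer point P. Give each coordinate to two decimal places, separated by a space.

A=(0,0), D=(6.00,0)
B = A + 2.00·(cos355°, sin355°) = (1.9924, -0.1743)
|BD| = 4.0114
circle(B,8.00) ∩ circle(D,10.00): a=-2.4815, h=7.6054
  candidates: C₊=(-0.8173,7.3161) cross=30.508; C₋=(-0.1563,-7.8804) cross=-30.508
  mode + wants cross > 0 → take C=(-0.8173,7.3161) (cross=30.508)
ex = (C−B)/|BC| = (-0.3512,0.9363); ey = (-0.9363,-0.3512)
P = B + -0.73·ex + -2.28·ey = (4.3835,-0.0571)

4.38 -0.06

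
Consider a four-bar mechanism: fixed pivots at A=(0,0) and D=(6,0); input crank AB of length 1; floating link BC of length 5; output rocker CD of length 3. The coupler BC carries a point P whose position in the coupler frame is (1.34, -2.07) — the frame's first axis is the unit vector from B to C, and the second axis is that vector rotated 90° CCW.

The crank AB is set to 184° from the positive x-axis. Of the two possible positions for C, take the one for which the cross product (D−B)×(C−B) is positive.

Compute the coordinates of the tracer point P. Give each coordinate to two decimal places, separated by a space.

1.03 -1.47

A=(0,0), D=(6.00,0)
B = A + 1.00·(cos184°, sin184°) = (-0.9976, -0.0698)
|BD| = 6.9979
circle(B,5.00) ∩ circle(D,3.00): a=4.6422, h=1.8575
  candidates: C₊=(3.6258,1.8340) cross=12.999; C₋=(3.6629,-1.8809) cross=-12.999
  mode + wants cross > 0 → take C=(3.6258,1.8340) (cross=12.999)
ex = (C−B)/|BC| = (0.9247,0.3807); ey = (-0.3807,0.9247)
P = B + 1.34·ex + -2.07·ey = (1.0296,-1.4737)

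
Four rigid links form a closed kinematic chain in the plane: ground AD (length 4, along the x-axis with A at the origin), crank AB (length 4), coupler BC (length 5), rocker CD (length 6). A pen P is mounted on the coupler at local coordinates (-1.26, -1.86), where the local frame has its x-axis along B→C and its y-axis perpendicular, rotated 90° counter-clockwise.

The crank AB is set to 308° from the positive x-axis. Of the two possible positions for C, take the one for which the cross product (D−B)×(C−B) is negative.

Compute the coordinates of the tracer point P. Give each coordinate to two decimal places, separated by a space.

0.56 -4.34

A=(0,0), D=(4.00,0)
B = A + 4.00·(cos308°, sin308°) = (2.4626, -3.1520)
|BD| = 3.5070
circle(B,5.00) ∩ circle(D,6.00): a=0.1852, h=4.9966
  candidates: C₊=(-1.9471,-0.7953) cross=17.523; C₋=(7.0347,-5.1760) cross=-17.523
  mode - wants cross < 0 → take C=(7.0347,-5.1760) (cross=-17.523)
ex = (C−B)/|BC| = (0.9144,-0.4048); ey = (0.4048,0.9144)
P = B + -1.26·ex + -1.86·ey = (0.5576,-4.3428)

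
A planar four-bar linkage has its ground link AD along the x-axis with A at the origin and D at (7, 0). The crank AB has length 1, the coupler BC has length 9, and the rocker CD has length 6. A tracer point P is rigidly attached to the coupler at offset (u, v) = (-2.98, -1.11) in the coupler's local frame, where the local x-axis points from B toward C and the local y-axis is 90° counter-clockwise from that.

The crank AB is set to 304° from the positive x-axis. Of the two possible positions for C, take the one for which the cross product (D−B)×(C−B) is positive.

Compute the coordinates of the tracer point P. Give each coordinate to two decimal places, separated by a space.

-0.55 -3.81

A=(0,0), D=(7.00,0)
B = A + 1.00·(cos304°, sin304°) = (0.5592, -0.8290)
|BD| = 6.4939
circle(B,9.00) ∩ circle(D,6.00): a=6.7117, h=5.9960
  candidates: C₊=(6.4505,5.9748) cross=38.938; C₋=(7.9815,-5.9192) cross=-38.938
  mode + wants cross > 0 → take C=(6.4505,5.9748) (cross=38.938)
ex = (C−B)/|BC| = (0.6546,0.7560); ey = (-0.7560,0.6546)
P = B + -2.98·ex + -1.11·ey = (-0.5524,-3.8085)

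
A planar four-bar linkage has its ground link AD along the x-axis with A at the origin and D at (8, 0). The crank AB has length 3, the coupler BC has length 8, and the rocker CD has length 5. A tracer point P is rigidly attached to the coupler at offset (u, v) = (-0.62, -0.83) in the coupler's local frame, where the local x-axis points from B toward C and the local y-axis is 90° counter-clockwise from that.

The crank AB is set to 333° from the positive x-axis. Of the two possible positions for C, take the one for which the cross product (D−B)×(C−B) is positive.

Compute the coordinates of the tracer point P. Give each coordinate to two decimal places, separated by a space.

2.95 -2.36

A=(0,0), D=(8.00,0)
B = A + 3.00·(cos333°, sin333°) = (2.6730, -1.3620)
|BD| = 5.4983
circle(B,8.00) ∩ circle(D,5.00): a=6.2957, h=4.9360
  candidates: C₊=(7.5498,4.9797) cross=27.140; C₋=(9.9952,-4.5847) cross=-27.140
  mode + wants cross > 0 → take C=(7.5498,4.9797) (cross=27.140)
ex = (C−B)/|BC| = (0.6096,0.7927); ey = (-0.7927,0.6096)
P = B + -0.62·ex + -0.83·ey = (2.9530,-2.3594)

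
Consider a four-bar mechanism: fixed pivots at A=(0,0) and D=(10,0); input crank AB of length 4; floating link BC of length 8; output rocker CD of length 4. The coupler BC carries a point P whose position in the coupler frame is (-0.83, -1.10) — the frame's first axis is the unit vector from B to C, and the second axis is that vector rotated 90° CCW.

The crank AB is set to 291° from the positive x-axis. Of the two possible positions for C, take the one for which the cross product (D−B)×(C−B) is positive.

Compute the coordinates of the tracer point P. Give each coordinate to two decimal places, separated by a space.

1.71 -5.08

A=(0,0), D=(10.00,0)
B = A + 4.00·(cos291°, sin291°) = (1.4335, -3.7343)
|BD| = 9.3451
circle(B,8.00) ∩ circle(D,4.00): a=7.2407, h=3.4017
  candidates: C₊=(6.7116,2.2774) cross=31.789; C₋=(9.4303,-3.9592) cross=-31.789
  mode + wants cross > 0 → take C=(6.7116,2.2774) (cross=31.789)
ex = (C−B)/|BC| = (0.6598,0.7515); ey = (-0.7515,0.6598)
P = B + -0.83·ex + -1.10·ey = (1.7125,-5.0838)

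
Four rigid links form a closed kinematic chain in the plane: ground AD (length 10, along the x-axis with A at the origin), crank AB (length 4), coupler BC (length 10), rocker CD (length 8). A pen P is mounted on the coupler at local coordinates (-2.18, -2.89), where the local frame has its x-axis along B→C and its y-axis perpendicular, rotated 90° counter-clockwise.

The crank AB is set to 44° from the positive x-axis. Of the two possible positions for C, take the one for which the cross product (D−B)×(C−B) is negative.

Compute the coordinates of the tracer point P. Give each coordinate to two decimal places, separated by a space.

-0.52 4.03

A=(0,0), D=(10.00,0)
B = A + 4.00·(cos44°, sin44°) = (2.8774, 2.7786)
|BD| = 7.6454
circle(B,10.00) ∩ circle(D,8.00): a=6.1771, h=7.8641
  candidates: C₊=(11.4901,7.8600) cross=60.124; C₋=(5.7739,-6.7927) cross=-60.124
  mode - wants cross < 0 → take C=(5.7739,-6.7927) (cross=-60.124)
ex = (C−B)/|BC| = (0.2897,-0.9571); ey = (0.9571,0.2897)
P = B + -2.18·ex + -2.89·ey = (-0.5202,4.0281)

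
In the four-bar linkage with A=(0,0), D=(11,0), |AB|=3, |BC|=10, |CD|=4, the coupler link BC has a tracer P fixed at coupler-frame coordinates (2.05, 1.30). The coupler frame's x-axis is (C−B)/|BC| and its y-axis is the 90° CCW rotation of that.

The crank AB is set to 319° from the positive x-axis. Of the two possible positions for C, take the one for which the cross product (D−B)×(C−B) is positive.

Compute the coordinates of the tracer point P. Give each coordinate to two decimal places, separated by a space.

3.15 0.29

A=(0,0), D=(11.00,0)
B = A + 3.00·(cos319°, sin319°) = (2.2641, -1.9682)
|BD| = 8.9548
circle(B,10.00) ∩ circle(D,4.00): a=9.1676, h=3.9943
  candidates: C₊=(10.3297,3.9434) cross=35.769; C₋=(12.0855,-3.8499) cross=-35.769
  mode + wants cross > 0 → take C=(10.3297,3.9434) (cross=35.769)
ex = (C−B)/|BC| = (0.8066,0.5912); ey = (-0.5912,0.8066)
P = B + 2.05·ex + 1.30·ey = (3.1491,0.2922)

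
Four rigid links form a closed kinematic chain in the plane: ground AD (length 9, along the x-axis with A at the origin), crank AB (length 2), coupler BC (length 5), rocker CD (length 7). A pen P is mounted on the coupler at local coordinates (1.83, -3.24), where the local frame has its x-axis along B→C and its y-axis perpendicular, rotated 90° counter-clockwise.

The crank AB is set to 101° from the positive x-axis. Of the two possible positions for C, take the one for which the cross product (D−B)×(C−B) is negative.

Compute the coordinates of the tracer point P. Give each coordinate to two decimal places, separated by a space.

-2.09 -1.34

A=(0,0), D=(9.00,0)
B = A + 2.00·(cos101°, sin101°) = (-0.3816, 1.9633)
|BD| = 9.5848
circle(B,5.00) ∩ circle(D,7.00): a=3.5404, h=3.5306
  candidates: C₊=(3.8069,4.6938) cross=33.840; C₋=(2.3606,-2.2177) cross=-33.840
  mode - wants cross < 0 → take C=(2.3606,-2.2177) (cross=-33.840)
ex = (C−B)/|BC| = (0.5484,-0.8362); ey = (0.8362,0.5484)
P = B + 1.83·ex + -3.24·ey = (-2.0872,-1.3439)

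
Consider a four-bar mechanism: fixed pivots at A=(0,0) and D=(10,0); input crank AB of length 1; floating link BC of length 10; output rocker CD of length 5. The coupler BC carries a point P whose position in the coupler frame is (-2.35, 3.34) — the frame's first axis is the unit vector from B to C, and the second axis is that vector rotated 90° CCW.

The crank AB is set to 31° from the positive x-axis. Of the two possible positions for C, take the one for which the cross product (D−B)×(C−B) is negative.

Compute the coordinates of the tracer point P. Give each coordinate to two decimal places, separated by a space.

A=(0,0), D=(10.00,0)
B = A + 1.00·(cos31°, sin31°) = (0.8572, 0.5150)
|BD| = 9.1573
circle(B,10.00) ∩ circle(D,5.00): a=8.6737, h=4.9766
  candidates: C₊=(9.7971,4.9959) cross=45.572; C₋=(9.2373,-4.9415) cross=-45.572
  mode - wants cross < 0 → take C=(9.2373,-4.9415) (cross=-45.572)
ex = (C−B)/|BC| = (0.8380,-0.5457); ey = (0.5457,0.8380)
P = B + -2.35·ex + 3.34·ey = (0.7103,4.5963)

0.71 4.60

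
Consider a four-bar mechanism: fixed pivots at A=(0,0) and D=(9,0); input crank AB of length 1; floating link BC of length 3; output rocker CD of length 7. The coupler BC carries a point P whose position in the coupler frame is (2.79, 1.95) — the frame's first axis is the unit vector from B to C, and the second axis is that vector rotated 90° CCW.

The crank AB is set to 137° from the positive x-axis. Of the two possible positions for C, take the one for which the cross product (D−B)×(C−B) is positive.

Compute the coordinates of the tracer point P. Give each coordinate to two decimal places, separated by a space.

A=(0,0), D=(9.00,0)
B = A + 1.00·(cos137°, sin137°) = (-0.7314, 0.6820)
|BD| = 9.7552
circle(B,3.00) ∩ circle(D,7.00): a=2.8274, h=1.0028
  candidates: C₊=(2.1593,1.4847) cross=9.783; C₋=(2.0190,-0.5160) cross=-9.783
  mode + wants cross > 0 → take C=(2.1593,1.4847) (cross=9.783)
ex = (C−B)/|BC| = (0.9635,0.2676); ey = (-0.2676,0.9635)
P = B + 2.79·ex + 1.95·ey = (1.4352,3.3074)

1.44 3.31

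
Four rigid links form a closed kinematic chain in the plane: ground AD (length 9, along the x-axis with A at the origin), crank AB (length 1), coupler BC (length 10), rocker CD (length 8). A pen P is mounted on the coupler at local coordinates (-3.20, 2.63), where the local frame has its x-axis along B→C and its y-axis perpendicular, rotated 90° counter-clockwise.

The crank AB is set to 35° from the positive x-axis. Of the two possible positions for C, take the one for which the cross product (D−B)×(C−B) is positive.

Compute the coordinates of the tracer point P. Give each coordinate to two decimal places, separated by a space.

A=(0,0), D=(9.00,0)
B = A + 1.00·(cos35°, sin35°) = (0.8192, 0.5736)
|BD| = 8.2009
circle(B,10.00) ∩ circle(D,8.00): a=6.2953, h=7.7697
  candidates: C₊=(7.6425,7.8840) cross=63.719; C₋=(6.5557,-7.6174) cross=-63.719
  mode + wants cross > 0 → take C=(7.6425,7.8840) (cross=63.719)
ex = (C−B)/|BC| = (0.6823,0.7310); ey = (-0.7310,0.6823)
P = B + -3.20·ex + 2.63·ey = (-3.2870,0.0288)

-3.29 0.03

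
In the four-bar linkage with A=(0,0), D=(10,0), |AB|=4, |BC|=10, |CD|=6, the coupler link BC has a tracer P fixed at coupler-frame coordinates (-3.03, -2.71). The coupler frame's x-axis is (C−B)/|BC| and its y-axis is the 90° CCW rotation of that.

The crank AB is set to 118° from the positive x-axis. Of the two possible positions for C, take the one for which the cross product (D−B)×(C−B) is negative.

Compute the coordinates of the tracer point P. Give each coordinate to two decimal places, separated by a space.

A=(0,0), D=(10.00,0)
B = A + 4.00·(cos118°, sin118°) = (-1.8779, 3.5318)
|BD| = 12.3918
circle(B,10.00) ∩ circle(D,6.00): a=8.7783, h=4.7898
  candidates: C₊=(7.9014,5.6210) cross=59.354; C₋=(5.1712,-3.5612) cross=-59.354
  mode - wants cross < 0 → take C=(5.1712,-3.5612) (cross=-59.354)
ex = (C−B)/|BC| = (0.7049,-0.7093); ey = (0.7093,0.7049)
P = B + -3.03·ex + -2.71·ey = (-5.9360,3.7707)

-5.94 3.77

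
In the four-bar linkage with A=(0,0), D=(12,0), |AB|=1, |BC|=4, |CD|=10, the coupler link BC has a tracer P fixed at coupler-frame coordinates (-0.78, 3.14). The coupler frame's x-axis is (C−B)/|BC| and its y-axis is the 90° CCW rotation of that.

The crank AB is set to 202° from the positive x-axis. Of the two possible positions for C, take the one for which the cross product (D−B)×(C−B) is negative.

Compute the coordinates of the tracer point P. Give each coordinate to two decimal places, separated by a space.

0.22 2.65

A=(0,0), D=(12.00,0)
B = A + 1.00·(cos202°, sin202°) = (-0.9272, -0.3746)
|BD| = 12.9326
circle(B,4.00) ∩ circle(D,10.00): a=3.2187, h=2.3749
  candidates: C₊=(2.2214,2.0925) cross=30.713; C₋=(2.3590,-2.6552) cross=-30.713
  mode - wants cross < 0 → take C=(2.3590,-2.6552) (cross=-30.713)
ex = (C−B)/|BC| = (0.8215,-0.5702); ey = (0.5702,0.8215)
P = B + -0.78·ex + 3.14·ey = (0.2223,2.6497)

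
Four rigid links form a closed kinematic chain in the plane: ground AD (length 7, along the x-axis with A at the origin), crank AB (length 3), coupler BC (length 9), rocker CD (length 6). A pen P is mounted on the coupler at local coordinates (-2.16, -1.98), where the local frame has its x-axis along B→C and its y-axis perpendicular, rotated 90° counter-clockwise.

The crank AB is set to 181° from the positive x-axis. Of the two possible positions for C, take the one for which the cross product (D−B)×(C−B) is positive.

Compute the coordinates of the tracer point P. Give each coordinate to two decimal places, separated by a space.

-3.55 -2.93

A=(0,0), D=(7.00,0)
B = A + 3.00·(cos181°, sin181°) = (-2.9995, -0.0524)
|BD| = 9.9997
circle(B,9.00) ∩ circle(D,6.00): a=7.2499, h=5.3328
  candidates: C₊=(4.2223,5.3183) cross=53.326; C₋=(4.2782,-5.3471) cross=-53.326
  mode + wants cross > 0 → take C=(4.2223,5.3183) (cross=53.326)
ex = (C−B)/|BC| = (0.8024,0.5967); ey = (-0.5967,0.8024)
P = B + -2.16·ex + -1.98·ey = (-3.5512,-2.9301)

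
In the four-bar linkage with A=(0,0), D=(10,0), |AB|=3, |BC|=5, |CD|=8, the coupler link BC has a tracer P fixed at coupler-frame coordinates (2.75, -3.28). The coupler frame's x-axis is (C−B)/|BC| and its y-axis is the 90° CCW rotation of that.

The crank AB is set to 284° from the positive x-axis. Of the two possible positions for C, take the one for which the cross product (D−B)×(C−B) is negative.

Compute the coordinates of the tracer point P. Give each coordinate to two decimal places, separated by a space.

A=(0,0), D=(10.00,0)
B = A + 3.00·(cos284°, sin284°) = (0.7258, -2.9109)
|BD| = 9.7203
circle(B,5.00) ∩ circle(D,8.00): a=2.8541, h=4.1054
  candidates: C₊=(2.2194,1.8608) cross=39.906; C₋=(4.6783,-5.9732) cross=-39.906
  mode - wants cross < 0 → take C=(4.6783,-5.9732) (cross=-39.906)
ex = (C−B)/|BC| = (0.7905,-0.6125); ey = (0.6125,0.7905)
P = B + 2.75·ex + -3.28·ey = (0.8908,-7.1880)

0.89 -7.19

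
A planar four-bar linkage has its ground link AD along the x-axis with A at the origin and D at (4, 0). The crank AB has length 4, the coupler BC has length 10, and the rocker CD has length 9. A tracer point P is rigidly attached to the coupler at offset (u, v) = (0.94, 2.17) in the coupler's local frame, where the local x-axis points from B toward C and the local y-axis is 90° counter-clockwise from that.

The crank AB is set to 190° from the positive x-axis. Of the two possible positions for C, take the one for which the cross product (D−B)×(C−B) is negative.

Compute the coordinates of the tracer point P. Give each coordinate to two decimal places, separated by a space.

-1.63 -0.17

A=(0,0), D=(4.00,0)
B = A + 4.00·(cos190°, sin190°) = (-3.9392, -0.6946)
|BD| = 7.9696
circle(B,10.00) ∩ circle(D,9.00): a=5.1768, h=8.5557
  candidates: C₊=(0.4722,8.2798) cross=68.185; C₋=(1.9636,-8.7666) cross=-68.185
  mode - wants cross < 0 → take C=(1.9636,-8.7666) (cross=-68.185)
ex = (C−B)/|BC| = (0.5903,-0.8072); ey = (0.8072,0.5903)
P = B + 0.94·ex + 2.17·ey = (-1.6327,-0.1725)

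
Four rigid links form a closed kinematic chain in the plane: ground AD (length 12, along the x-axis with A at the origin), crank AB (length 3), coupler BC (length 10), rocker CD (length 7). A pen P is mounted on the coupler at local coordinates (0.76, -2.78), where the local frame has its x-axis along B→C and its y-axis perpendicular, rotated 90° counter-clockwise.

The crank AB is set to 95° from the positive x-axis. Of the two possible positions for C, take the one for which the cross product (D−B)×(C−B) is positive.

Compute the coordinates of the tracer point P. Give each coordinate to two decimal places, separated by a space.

A=(0,0), D=(12.00,0)
B = A + 3.00·(cos95°, sin95°) = (-0.2615, 2.9886)
|BD| = 12.6204
circle(B,10.00) ∩ circle(D,7.00): a=8.3307, h=5.5316
  candidates: C₊=(9.1422,6.3901) cross=69.811; C₋=(6.5224,-4.3585) cross=-69.811
  mode + wants cross > 0 → take C=(9.1422,6.3901) (cross=69.811)
ex = (C−B)/|BC| = (0.9404,0.3402); ey = (-0.3402,0.9404)
P = B + 0.76·ex + -2.78·ey = (1.3988,0.6329)

1.40 0.63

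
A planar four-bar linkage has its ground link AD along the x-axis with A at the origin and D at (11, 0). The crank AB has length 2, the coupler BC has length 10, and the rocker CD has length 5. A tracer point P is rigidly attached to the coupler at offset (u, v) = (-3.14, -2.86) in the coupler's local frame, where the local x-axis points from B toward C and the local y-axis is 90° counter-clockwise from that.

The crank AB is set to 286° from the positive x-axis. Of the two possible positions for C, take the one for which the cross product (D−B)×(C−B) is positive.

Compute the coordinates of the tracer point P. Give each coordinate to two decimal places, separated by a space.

-0.14 -6.11

A=(0,0), D=(11.00,0)
B = A + 2.00·(cos286°, sin286°) = (0.5513, -1.9225)
|BD| = 10.6241
circle(B,10.00) ∩ circle(D,5.00): a=8.8418, h=4.6715
  candidates: C₊=(8.4017,4.2719) cross=49.631; C₋=(10.0924,-4.9169) cross=-49.631
  mode + wants cross > 0 → take C=(8.4017,4.2719) (cross=49.631)
ex = (C−B)/|BC| = (0.7850,0.6194); ey = (-0.6194,0.7850)
P = B + -3.14·ex + -2.86·ey = (-0.1422,-6.1128)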